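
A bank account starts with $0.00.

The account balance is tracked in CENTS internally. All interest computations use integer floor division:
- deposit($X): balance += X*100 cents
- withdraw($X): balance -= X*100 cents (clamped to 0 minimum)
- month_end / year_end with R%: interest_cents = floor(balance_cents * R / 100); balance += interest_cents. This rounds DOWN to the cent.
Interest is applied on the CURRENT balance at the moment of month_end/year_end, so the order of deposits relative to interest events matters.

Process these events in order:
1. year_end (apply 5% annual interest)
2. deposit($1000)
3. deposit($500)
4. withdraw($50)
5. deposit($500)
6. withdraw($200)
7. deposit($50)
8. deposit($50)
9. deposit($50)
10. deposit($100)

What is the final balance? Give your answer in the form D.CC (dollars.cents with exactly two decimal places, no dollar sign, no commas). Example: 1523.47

Answer: 2000.00

Derivation:
After 1 (year_end (apply 5% annual interest)): balance=$0.00 total_interest=$0.00
After 2 (deposit($1000)): balance=$1000.00 total_interest=$0.00
After 3 (deposit($500)): balance=$1500.00 total_interest=$0.00
After 4 (withdraw($50)): balance=$1450.00 total_interest=$0.00
After 5 (deposit($500)): balance=$1950.00 total_interest=$0.00
After 6 (withdraw($200)): balance=$1750.00 total_interest=$0.00
After 7 (deposit($50)): balance=$1800.00 total_interest=$0.00
After 8 (deposit($50)): balance=$1850.00 total_interest=$0.00
After 9 (deposit($50)): balance=$1900.00 total_interest=$0.00
After 10 (deposit($100)): balance=$2000.00 total_interest=$0.00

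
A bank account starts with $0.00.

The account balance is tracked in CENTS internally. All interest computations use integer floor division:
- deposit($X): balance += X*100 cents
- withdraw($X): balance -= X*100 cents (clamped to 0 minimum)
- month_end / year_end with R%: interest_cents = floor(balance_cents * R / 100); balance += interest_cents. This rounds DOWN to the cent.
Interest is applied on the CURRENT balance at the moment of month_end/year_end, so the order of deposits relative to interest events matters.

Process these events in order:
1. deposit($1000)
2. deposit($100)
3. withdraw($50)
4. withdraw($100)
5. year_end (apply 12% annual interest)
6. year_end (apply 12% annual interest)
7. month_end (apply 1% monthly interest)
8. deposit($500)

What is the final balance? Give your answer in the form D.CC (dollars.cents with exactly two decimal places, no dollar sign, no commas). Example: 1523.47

After 1 (deposit($1000)): balance=$1000.00 total_interest=$0.00
After 2 (deposit($100)): balance=$1100.00 total_interest=$0.00
After 3 (withdraw($50)): balance=$1050.00 total_interest=$0.00
After 4 (withdraw($100)): balance=$950.00 total_interest=$0.00
After 5 (year_end (apply 12% annual interest)): balance=$1064.00 total_interest=$114.00
After 6 (year_end (apply 12% annual interest)): balance=$1191.68 total_interest=$241.68
After 7 (month_end (apply 1% monthly interest)): balance=$1203.59 total_interest=$253.59
After 8 (deposit($500)): balance=$1703.59 total_interest=$253.59

Answer: 1703.59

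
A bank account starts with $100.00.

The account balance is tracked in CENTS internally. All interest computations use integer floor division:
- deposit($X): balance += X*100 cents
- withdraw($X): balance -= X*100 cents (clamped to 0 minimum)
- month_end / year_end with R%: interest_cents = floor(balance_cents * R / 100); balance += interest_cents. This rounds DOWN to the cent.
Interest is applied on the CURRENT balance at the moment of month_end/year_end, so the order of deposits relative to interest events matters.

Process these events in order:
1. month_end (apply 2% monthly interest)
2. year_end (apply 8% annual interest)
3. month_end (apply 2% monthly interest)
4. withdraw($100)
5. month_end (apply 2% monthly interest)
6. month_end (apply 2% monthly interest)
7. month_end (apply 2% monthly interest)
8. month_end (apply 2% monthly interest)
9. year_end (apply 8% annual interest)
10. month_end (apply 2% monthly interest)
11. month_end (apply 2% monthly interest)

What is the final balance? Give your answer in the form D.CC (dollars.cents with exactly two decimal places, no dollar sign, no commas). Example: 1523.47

After 1 (month_end (apply 2% monthly interest)): balance=$102.00 total_interest=$2.00
After 2 (year_end (apply 8% annual interest)): balance=$110.16 total_interest=$10.16
After 3 (month_end (apply 2% monthly interest)): balance=$112.36 total_interest=$12.36
After 4 (withdraw($100)): balance=$12.36 total_interest=$12.36
After 5 (month_end (apply 2% monthly interest)): balance=$12.60 total_interest=$12.60
After 6 (month_end (apply 2% monthly interest)): balance=$12.85 total_interest=$12.85
After 7 (month_end (apply 2% monthly interest)): balance=$13.10 total_interest=$13.10
After 8 (month_end (apply 2% monthly interest)): balance=$13.36 total_interest=$13.36
After 9 (year_end (apply 8% annual interest)): balance=$14.42 total_interest=$14.42
After 10 (month_end (apply 2% monthly interest)): balance=$14.70 total_interest=$14.70
After 11 (month_end (apply 2% monthly interest)): balance=$14.99 total_interest=$14.99

Answer: 14.99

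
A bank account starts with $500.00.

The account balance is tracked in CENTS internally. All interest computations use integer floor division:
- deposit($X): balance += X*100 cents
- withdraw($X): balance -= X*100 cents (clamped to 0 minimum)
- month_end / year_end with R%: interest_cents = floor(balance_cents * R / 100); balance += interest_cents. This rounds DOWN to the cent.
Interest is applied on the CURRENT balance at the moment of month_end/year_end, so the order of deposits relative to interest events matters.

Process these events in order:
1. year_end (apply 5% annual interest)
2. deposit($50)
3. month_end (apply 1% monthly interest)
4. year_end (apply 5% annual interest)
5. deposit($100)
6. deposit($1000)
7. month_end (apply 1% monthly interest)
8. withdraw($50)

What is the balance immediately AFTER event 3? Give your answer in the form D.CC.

Answer: 580.75

Derivation:
After 1 (year_end (apply 5% annual interest)): balance=$525.00 total_interest=$25.00
After 2 (deposit($50)): balance=$575.00 total_interest=$25.00
After 3 (month_end (apply 1% monthly interest)): balance=$580.75 total_interest=$30.75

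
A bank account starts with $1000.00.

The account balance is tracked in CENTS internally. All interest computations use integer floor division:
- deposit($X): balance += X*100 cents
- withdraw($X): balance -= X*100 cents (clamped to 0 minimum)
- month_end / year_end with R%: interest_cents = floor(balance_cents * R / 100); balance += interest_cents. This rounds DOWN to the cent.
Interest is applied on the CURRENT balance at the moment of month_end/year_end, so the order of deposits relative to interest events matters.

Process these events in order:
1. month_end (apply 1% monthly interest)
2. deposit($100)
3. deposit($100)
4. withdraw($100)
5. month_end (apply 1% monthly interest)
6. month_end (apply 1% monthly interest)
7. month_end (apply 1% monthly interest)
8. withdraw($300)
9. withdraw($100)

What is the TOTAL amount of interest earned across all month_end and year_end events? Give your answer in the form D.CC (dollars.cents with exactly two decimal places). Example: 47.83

After 1 (month_end (apply 1% monthly interest)): balance=$1010.00 total_interest=$10.00
After 2 (deposit($100)): balance=$1110.00 total_interest=$10.00
After 3 (deposit($100)): balance=$1210.00 total_interest=$10.00
After 4 (withdraw($100)): balance=$1110.00 total_interest=$10.00
After 5 (month_end (apply 1% monthly interest)): balance=$1121.10 total_interest=$21.10
After 6 (month_end (apply 1% monthly interest)): balance=$1132.31 total_interest=$32.31
After 7 (month_end (apply 1% monthly interest)): balance=$1143.63 total_interest=$43.63
After 8 (withdraw($300)): balance=$843.63 total_interest=$43.63
After 9 (withdraw($100)): balance=$743.63 total_interest=$43.63

Answer: 43.63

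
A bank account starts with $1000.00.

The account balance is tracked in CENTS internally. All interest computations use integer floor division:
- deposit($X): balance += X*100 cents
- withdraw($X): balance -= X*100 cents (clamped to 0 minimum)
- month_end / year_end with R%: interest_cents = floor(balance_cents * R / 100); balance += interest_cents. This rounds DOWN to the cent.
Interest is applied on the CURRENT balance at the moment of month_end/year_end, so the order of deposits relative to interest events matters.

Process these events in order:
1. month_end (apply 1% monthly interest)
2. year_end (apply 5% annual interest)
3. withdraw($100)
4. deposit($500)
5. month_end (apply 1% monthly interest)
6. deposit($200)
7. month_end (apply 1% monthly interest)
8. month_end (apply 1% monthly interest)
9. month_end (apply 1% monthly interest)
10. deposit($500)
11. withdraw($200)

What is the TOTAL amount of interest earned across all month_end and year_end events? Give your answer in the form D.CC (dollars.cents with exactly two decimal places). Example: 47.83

Answer: 125.84

Derivation:
After 1 (month_end (apply 1% monthly interest)): balance=$1010.00 total_interest=$10.00
After 2 (year_end (apply 5% annual interest)): balance=$1060.50 total_interest=$60.50
After 3 (withdraw($100)): balance=$960.50 total_interest=$60.50
After 4 (deposit($500)): balance=$1460.50 total_interest=$60.50
After 5 (month_end (apply 1% monthly interest)): balance=$1475.10 total_interest=$75.10
After 6 (deposit($200)): balance=$1675.10 total_interest=$75.10
After 7 (month_end (apply 1% monthly interest)): balance=$1691.85 total_interest=$91.85
After 8 (month_end (apply 1% monthly interest)): balance=$1708.76 total_interest=$108.76
After 9 (month_end (apply 1% monthly interest)): balance=$1725.84 total_interest=$125.84
After 10 (deposit($500)): balance=$2225.84 total_interest=$125.84
After 11 (withdraw($200)): balance=$2025.84 total_interest=$125.84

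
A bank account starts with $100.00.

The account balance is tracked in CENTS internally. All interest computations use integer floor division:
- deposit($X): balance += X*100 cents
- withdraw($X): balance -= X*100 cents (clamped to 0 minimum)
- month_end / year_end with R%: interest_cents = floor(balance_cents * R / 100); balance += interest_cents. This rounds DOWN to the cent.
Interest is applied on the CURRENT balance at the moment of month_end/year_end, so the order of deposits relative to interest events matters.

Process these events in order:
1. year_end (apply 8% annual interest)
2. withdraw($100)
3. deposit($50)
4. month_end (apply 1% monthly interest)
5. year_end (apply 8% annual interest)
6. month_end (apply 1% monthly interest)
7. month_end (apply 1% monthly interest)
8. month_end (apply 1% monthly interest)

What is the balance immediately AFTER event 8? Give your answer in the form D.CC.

Answer: 65.16

Derivation:
After 1 (year_end (apply 8% annual interest)): balance=$108.00 total_interest=$8.00
After 2 (withdraw($100)): balance=$8.00 total_interest=$8.00
After 3 (deposit($50)): balance=$58.00 total_interest=$8.00
After 4 (month_end (apply 1% monthly interest)): balance=$58.58 total_interest=$8.58
After 5 (year_end (apply 8% annual interest)): balance=$63.26 total_interest=$13.26
After 6 (month_end (apply 1% monthly interest)): balance=$63.89 total_interest=$13.89
After 7 (month_end (apply 1% monthly interest)): balance=$64.52 total_interest=$14.52
After 8 (month_end (apply 1% monthly interest)): balance=$65.16 total_interest=$15.16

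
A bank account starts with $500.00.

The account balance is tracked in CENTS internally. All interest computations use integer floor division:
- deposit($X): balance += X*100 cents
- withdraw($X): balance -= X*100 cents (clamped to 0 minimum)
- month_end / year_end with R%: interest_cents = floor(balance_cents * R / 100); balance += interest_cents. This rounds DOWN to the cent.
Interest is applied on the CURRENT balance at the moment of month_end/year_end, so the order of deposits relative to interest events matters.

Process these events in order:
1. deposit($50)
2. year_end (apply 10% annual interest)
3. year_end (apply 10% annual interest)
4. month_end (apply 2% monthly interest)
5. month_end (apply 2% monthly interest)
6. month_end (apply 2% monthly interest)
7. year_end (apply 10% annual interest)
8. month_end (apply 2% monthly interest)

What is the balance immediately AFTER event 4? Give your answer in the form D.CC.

Answer: 678.81

Derivation:
After 1 (deposit($50)): balance=$550.00 total_interest=$0.00
After 2 (year_end (apply 10% annual interest)): balance=$605.00 total_interest=$55.00
After 3 (year_end (apply 10% annual interest)): balance=$665.50 total_interest=$115.50
After 4 (month_end (apply 2% monthly interest)): balance=$678.81 total_interest=$128.81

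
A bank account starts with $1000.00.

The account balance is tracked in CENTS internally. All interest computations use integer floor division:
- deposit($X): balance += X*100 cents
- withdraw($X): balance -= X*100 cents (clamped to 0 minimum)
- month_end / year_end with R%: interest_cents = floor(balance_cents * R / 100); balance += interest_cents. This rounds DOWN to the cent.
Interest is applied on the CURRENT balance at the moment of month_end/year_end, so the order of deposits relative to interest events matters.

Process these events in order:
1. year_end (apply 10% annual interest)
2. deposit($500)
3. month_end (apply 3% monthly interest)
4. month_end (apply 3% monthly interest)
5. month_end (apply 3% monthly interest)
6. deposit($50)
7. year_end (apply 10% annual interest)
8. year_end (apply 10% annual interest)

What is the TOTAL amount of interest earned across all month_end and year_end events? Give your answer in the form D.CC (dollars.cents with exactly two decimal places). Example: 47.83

Answer: 626.00

Derivation:
After 1 (year_end (apply 10% annual interest)): balance=$1100.00 total_interest=$100.00
After 2 (deposit($500)): balance=$1600.00 total_interest=$100.00
After 3 (month_end (apply 3% monthly interest)): balance=$1648.00 total_interest=$148.00
After 4 (month_end (apply 3% monthly interest)): balance=$1697.44 total_interest=$197.44
After 5 (month_end (apply 3% monthly interest)): balance=$1748.36 total_interest=$248.36
After 6 (deposit($50)): balance=$1798.36 total_interest=$248.36
After 7 (year_end (apply 10% annual interest)): balance=$1978.19 total_interest=$428.19
After 8 (year_end (apply 10% annual interest)): balance=$2176.00 total_interest=$626.00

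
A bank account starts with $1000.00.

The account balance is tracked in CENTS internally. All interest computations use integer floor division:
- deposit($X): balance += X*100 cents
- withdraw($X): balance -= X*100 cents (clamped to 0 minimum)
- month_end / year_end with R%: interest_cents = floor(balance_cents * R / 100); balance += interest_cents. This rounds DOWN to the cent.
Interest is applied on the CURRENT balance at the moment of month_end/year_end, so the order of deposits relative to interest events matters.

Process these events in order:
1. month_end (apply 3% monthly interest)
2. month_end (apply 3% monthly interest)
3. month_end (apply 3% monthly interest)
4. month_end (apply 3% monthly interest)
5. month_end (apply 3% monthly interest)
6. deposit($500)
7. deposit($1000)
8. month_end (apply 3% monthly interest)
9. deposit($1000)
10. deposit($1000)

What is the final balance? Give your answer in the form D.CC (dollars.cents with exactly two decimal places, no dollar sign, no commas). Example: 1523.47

After 1 (month_end (apply 3% monthly interest)): balance=$1030.00 total_interest=$30.00
After 2 (month_end (apply 3% monthly interest)): balance=$1060.90 total_interest=$60.90
After 3 (month_end (apply 3% monthly interest)): balance=$1092.72 total_interest=$92.72
After 4 (month_end (apply 3% monthly interest)): balance=$1125.50 total_interest=$125.50
After 5 (month_end (apply 3% monthly interest)): balance=$1159.26 total_interest=$159.26
After 6 (deposit($500)): balance=$1659.26 total_interest=$159.26
After 7 (deposit($1000)): balance=$2659.26 total_interest=$159.26
After 8 (month_end (apply 3% monthly interest)): balance=$2739.03 total_interest=$239.03
After 9 (deposit($1000)): balance=$3739.03 total_interest=$239.03
After 10 (deposit($1000)): balance=$4739.03 total_interest=$239.03

Answer: 4739.03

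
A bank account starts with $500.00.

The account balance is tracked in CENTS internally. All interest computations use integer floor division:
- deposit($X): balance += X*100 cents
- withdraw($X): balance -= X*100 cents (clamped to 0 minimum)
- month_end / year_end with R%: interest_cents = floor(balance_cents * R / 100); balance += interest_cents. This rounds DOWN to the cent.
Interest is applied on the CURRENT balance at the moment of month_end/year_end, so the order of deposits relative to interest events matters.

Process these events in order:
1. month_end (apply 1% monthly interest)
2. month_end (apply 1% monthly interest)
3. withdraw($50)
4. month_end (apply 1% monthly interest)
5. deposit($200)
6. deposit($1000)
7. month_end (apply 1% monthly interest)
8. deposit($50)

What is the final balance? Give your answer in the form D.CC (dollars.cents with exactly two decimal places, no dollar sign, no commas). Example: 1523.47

Answer: 1731.29

Derivation:
After 1 (month_end (apply 1% monthly interest)): balance=$505.00 total_interest=$5.00
After 2 (month_end (apply 1% monthly interest)): balance=$510.05 total_interest=$10.05
After 3 (withdraw($50)): balance=$460.05 total_interest=$10.05
After 4 (month_end (apply 1% monthly interest)): balance=$464.65 total_interest=$14.65
After 5 (deposit($200)): balance=$664.65 total_interest=$14.65
After 6 (deposit($1000)): balance=$1664.65 total_interest=$14.65
After 7 (month_end (apply 1% monthly interest)): balance=$1681.29 total_interest=$31.29
After 8 (deposit($50)): balance=$1731.29 total_interest=$31.29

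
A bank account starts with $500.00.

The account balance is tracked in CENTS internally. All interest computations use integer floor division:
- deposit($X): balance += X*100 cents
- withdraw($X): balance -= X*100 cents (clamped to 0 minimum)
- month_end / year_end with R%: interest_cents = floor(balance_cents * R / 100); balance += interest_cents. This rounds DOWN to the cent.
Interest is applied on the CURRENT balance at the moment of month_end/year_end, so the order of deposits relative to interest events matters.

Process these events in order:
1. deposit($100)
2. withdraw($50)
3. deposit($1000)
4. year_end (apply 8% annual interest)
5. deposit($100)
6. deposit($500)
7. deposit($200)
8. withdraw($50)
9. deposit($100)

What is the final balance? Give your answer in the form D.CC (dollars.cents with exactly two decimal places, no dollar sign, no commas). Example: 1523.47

After 1 (deposit($100)): balance=$600.00 total_interest=$0.00
After 2 (withdraw($50)): balance=$550.00 total_interest=$0.00
After 3 (deposit($1000)): balance=$1550.00 total_interest=$0.00
After 4 (year_end (apply 8% annual interest)): balance=$1674.00 total_interest=$124.00
After 5 (deposit($100)): balance=$1774.00 total_interest=$124.00
After 6 (deposit($500)): balance=$2274.00 total_interest=$124.00
After 7 (deposit($200)): balance=$2474.00 total_interest=$124.00
After 8 (withdraw($50)): balance=$2424.00 total_interest=$124.00
After 9 (deposit($100)): balance=$2524.00 total_interest=$124.00

Answer: 2524.00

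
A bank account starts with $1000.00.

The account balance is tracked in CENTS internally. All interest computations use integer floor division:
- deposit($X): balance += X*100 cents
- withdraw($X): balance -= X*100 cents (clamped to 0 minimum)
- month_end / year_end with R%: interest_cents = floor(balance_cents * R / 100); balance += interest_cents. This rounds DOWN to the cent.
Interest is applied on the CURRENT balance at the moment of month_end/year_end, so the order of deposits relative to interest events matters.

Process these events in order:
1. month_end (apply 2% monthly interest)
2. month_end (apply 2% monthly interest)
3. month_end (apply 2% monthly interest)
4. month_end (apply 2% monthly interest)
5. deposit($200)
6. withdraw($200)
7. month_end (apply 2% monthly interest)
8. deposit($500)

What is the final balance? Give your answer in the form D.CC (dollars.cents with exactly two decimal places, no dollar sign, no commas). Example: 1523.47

Answer: 1604.06

Derivation:
After 1 (month_end (apply 2% monthly interest)): balance=$1020.00 total_interest=$20.00
After 2 (month_end (apply 2% monthly interest)): balance=$1040.40 total_interest=$40.40
After 3 (month_end (apply 2% monthly interest)): balance=$1061.20 total_interest=$61.20
After 4 (month_end (apply 2% monthly interest)): balance=$1082.42 total_interest=$82.42
After 5 (deposit($200)): balance=$1282.42 total_interest=$82.42
After 6 (withdraw($200)): balance=$1082.42 total_interest=$82.42
After 7 (month_end (apply 2% monthly interest)): balance=$1104.06 total_interest=$104.06
After 8 (deposit($500)): balance=$1604.06 total_interest=$104.06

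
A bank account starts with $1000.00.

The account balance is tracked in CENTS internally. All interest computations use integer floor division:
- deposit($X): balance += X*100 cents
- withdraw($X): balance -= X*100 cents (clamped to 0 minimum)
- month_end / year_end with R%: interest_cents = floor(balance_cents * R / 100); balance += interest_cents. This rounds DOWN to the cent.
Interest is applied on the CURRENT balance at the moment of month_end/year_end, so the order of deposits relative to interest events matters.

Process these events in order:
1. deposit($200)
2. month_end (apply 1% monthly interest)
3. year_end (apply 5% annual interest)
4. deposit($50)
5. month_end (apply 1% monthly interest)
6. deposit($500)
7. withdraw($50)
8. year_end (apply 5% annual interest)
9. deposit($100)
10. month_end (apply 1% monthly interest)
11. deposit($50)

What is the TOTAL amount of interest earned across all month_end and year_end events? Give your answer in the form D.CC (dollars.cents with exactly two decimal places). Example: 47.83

After 1 (deposit($200)): balance=$1200.00 total_interest=$0.00
After 2 (month_end (apply 1% monthly interest)): balance=$1212.00 total_interest=$12.00
After 3 (year_end (apply 5% annual interest)): balance=$1272.60 total_interest=$72.60
After 4 (deposit($50)): balance=$1322.60 total_interest=$72.60
After 5 (month_end (apply 1% monthly interest)): balance=$1335.82 total_interest=$85.82
After 6 (deposit($500)): balance=$1835.82 total_interest=$85.82
After 7 (withdraw($50)): balance=$1785.82 total_interest=$85.82
After 8 (year_end (apply 5% annual interest)): balance=$1875.11 total_interest=$175.11
After 9 (deposit($100)): balance=$1975.11 total_interest=$175.11
After 10 (month_end (apply 1% monthly interest)): balance=$1994.86 total_interest=$194.86
After 11 (deposit($50)): balance=$2044.86 total_interest=$194.86

Answer: 194.86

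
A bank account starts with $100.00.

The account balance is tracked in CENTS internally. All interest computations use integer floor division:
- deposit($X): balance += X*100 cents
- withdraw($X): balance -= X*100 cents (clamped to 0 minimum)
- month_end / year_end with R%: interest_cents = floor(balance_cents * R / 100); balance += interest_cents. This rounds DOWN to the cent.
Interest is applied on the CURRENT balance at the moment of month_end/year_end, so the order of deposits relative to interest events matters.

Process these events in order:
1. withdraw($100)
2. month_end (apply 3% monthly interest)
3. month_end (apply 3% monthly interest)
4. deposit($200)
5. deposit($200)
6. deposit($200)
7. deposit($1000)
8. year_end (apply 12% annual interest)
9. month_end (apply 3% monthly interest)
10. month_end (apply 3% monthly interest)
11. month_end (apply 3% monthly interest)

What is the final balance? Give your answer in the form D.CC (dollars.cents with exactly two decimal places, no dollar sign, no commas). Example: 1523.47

Answer: 1958.16

Derivation:
After 1 (withdraw($100)): balance=$0.00 total_interest=$0.00
After 2 (month_end (apply 3% monthly interest)): balance=$0.00 total_interest=$0.00
After 3 (month_end (apply 3% monthly interest)): balance=$0.00 total_interest=$0.00
After 4 (deposit($200)): balance=$200.00 total_interest=$0.00
After 5 (deposit($200)): balance=$400.00 total_interest=$0.00
After 6 (deposit($200)): balance=$600.00 total_interest=$0.00
After 7 (deposit($1000)): balance=$1600.00 total_interest=$0.00
After 8 (year_end (apply 12% annual interest)): balance=$1792.00 total_interest=$192.00
After 9 (month_end (apply 3% monthly interest)): balance=$1845.76 total_interest=$245.76
After 10 (month_end (apply 3% monthly interest)): balance=$1901.13 total_interest=$301.13
After 11 (month_end (apply 3% monthly interest)): balance=$1958.16 total_interest=$358.16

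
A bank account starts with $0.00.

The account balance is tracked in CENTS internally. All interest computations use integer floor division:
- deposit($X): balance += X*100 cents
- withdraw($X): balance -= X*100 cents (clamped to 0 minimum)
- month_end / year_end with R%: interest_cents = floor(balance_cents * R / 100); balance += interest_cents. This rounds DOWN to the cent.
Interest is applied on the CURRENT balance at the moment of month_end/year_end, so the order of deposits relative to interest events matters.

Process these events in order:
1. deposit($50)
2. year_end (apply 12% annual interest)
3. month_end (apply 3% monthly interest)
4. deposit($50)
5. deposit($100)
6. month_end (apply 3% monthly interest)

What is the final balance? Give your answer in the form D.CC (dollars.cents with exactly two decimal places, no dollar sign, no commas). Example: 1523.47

After 1 (deposit($50)): balance=$50.00 total_interest=$0.00
After 2 (year_end (apply 12% annual interest)): balance=$56.00 total_interest=$6.00
After 3 (month_end (apply 3% monthly interest)): balance=$57.68 total_interest=$7.68
After 4 (deposit($50)): balance=$107.68 total_interest=$7.68
After 5 (deposit($100)): balance=$207.68 total_interest=$7.68
After 6 (month_end (apply 3% monthly interest)): balance=$213.91 total_interest=$13.91

Answer: 213.91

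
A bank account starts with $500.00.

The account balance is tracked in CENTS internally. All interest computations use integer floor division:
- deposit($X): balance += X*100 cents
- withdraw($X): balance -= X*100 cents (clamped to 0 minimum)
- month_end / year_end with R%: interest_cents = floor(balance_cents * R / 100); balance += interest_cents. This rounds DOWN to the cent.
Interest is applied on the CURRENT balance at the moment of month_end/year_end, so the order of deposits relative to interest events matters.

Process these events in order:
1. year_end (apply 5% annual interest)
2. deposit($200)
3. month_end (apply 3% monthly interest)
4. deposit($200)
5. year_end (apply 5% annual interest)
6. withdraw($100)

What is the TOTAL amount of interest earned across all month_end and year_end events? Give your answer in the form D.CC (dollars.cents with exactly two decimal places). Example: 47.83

Answer: 94.08

Derivation:
After 1 (year_end (apply 5% annual interest)): balance=$525.00 total_interest=$25.00
After 2 (deposit($200)): balance=$725.00 total_interest=$25.00
After 3 (month_end (apply 3% monthly interest)): balance=$746.75 total_interest=$46.75
After 4 (deposit($200)): balance=$946.75 total_interest=$46.75
After 5 (year_end (apply 5% annual interest)): balance=$994.08 total_interest=$94.08
After 6 (withdraw($100)): balance=$894.08 total_interest=$94.08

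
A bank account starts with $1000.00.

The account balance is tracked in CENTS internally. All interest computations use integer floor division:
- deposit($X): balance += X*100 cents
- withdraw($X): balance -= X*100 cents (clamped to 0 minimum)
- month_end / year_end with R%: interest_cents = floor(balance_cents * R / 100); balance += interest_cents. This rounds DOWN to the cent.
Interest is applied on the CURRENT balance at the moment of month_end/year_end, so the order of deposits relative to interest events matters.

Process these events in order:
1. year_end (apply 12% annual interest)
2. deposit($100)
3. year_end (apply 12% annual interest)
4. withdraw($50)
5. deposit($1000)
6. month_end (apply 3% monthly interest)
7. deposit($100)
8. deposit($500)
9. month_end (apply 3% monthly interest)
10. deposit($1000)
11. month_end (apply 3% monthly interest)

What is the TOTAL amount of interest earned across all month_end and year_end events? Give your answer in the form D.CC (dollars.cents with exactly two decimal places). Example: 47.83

After 1 (year_end (apply 12% annual interest)): balance=$1120.00 total_interest=$120.00
After 2 (deposit($100)): balance=$1220.00 total_interest=$120.00
After 3 (year_end (apply 12% annual interest)): balance=$1366.40 total_interest=$266.40
After 4 (withdraw($50)): balance=$1316.40 total_interest=$266.40
After 5 (deposit($1000)): balance=$2316.40 total_interest=$266.40
After 6 (month_end (apply 3% monthly interest)): balance=$2385.89 total_interest=$335.89
After 7 (deposit($100)): balance=$2485.89 total_interest=$335.89
After 8 (deposit($500)): balance=$2985.89 total_interest=$335.89
After 9 (month_end (apply 3% monthly interest)): balance=$3075.46 total_interest=$425.46
After 10 (deposit($1000)): balance=$4075.46 total_interest=$425.46
After 11 (month_end (apply 3% monthly interest)): balance=$4197.72 total_interest=$547.72

Answer: 547.72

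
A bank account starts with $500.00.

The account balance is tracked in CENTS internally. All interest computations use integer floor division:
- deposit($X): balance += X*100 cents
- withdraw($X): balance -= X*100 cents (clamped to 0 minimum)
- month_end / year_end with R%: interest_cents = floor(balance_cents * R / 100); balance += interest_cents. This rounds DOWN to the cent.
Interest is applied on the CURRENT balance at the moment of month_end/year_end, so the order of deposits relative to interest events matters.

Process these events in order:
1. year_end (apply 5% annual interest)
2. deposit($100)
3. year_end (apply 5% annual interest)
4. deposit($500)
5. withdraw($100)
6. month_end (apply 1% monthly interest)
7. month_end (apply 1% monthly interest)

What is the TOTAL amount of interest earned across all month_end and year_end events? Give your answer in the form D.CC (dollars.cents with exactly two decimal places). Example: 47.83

After 1 (year_end (apply 5% annual interest)): balance=$525.00 total_interest=$25.00
After 2 (deposit($100)): balance=$625.00 total_interest=$25.00
After 3 (year_end (apply 5% annual interest)): balance=$656.25 total_interest=$56.25
After 4 (deposit($500)): balance=$1156.25 total_interest=$56.25
After 5 (withdraw($100)): balance=$1056.25 total_interest=$56.25
After 6 (month_end (apply 1% monthly interest)): balance=$1066.81 total_interest=$66.81
After 7 (month_end (apply 1% monthly interest)): balance=$1077.47 total_interest=$77.47

Answer: 77.47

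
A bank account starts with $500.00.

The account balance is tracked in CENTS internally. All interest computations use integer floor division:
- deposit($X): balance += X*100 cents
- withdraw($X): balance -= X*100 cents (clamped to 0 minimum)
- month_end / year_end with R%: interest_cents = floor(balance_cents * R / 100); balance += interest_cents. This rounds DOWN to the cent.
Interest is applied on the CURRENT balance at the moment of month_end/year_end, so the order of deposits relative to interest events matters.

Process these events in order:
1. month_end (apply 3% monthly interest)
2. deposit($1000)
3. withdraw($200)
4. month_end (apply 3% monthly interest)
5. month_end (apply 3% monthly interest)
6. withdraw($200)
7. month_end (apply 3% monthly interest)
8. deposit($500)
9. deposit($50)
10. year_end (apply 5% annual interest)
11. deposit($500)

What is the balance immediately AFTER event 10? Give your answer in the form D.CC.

Answer: 1869.97

Derivation:
After 1 (month_end (apply 3% monthly interest)): balance=$515.00 total_interest=$15.00
After 2 (deposit($1000)): balance=$1515.00 total_interest=$15.00
After 3 (withdraw($200)): balance=$1315.00 total_interest=$15.00
After 4 (month_end (apply 3% monthly interest)): balance=$1354.45 total_interest=$54.45
After 5 (month_end (apply 3% monthly interest)): balance=$1395.08 total_interest=$95.08
After 6 (withdraw($200)): balance=$1195.08 total_interest=$95.08
After 7 (month_end (apply 3% monthly interest)): balance=$1230.93 total_interest=$130.93
After 8 (deposit($500)): balance=$1730.93 total_interest=$130.93
After 9 (deposit($50)): balance=$1780.93 total_interest=$130.93
After 10 (year_end (apply 5% annual interest)): balance=$1869.97 total_interest=$219.97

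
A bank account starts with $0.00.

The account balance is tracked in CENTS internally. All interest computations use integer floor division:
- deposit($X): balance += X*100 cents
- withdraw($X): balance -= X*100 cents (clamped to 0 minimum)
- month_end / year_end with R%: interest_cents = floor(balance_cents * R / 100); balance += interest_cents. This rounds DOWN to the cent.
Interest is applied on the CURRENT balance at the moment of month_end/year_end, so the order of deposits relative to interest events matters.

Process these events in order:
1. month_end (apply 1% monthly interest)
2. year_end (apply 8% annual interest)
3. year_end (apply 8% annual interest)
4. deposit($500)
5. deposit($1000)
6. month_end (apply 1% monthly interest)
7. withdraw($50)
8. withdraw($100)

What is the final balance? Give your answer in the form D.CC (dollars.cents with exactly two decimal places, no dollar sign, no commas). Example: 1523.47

After 1 (month_end (apply 1% monthly interest)): balance=$0.00 total_interest=$0.00
After 2 (year_end (apply 8% annual interest)): balance=$0.00 total_interest=$0.00
After 3 (year_end (apply 8% annual interest)): balance=$0.00 total_interest=$0.00
After 4 (deposit($500)): balance=$500.00 total_interest=$0.00
After 5 (deposit($1000)): balance=$1500.00 total_interest=$0.00
After 6 (month_end (apply 1% monthly interest)): balance=$1515.00 total_interest=$15.00
After 7 (withdraw($50)): balance=$1465.00 total_interest=$15.00
After 8 (withdraw($100)): balance=$1365.00 total_interest=$15.00

Answer: 1365.00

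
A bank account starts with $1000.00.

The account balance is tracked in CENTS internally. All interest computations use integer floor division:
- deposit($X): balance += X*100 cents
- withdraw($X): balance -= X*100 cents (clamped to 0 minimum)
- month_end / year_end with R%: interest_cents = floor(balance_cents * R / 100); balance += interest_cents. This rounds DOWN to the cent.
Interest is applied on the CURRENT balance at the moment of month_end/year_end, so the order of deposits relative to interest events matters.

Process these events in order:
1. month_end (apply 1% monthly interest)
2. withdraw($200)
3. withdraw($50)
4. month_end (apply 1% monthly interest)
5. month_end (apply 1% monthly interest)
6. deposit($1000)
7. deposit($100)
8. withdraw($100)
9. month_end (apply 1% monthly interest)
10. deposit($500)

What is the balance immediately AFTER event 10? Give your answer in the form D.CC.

After 1 (month_end (apply 1% monthly interest)): balance=$1010.00 total_interest=$10.00
After 2 (withdraw($200)): balance=$810.00 total_interest=$10.00
After 3 (withdraw($50)): balance=$760.00 total_interest=$10.00
After 4 (month_end (apply 1% monthly interest)): balance=$767.60 total_interest=$17.60
After 5 (month_end (apply 1% monthly interest)): balance=$775.27 total_interest=$25.27
After 6 (deposit($1000)): balance=$1775.27 total_interest=$25.27
After 7 (deposit($100)): balance=$1875.27 total_interest=$25.27
After 8 (withdraw($100)): balance=$1775.27 total_interest=$25.27
After 9 (month_end (apply 1% monthly interest)): balance=$1793.02 total_interest=$43.02
After 10 (deposit($500)): balance=$2293.02 total_interest=$43.02

Answer: 2293.02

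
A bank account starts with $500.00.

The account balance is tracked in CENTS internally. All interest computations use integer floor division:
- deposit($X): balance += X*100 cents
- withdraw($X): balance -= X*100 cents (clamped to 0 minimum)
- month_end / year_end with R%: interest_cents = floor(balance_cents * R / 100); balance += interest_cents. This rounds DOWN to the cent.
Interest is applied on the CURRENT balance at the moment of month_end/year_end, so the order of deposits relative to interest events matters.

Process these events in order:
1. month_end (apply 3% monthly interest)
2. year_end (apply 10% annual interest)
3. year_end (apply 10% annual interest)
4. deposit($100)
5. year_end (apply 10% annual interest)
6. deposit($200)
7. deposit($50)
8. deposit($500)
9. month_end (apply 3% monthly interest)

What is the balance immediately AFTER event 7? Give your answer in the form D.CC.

After 1 (month_end (apply 3% monthly interest)): balance=$515.00 total_interest=$15.00
After 2 (year_end (apply 10% annual interest)): balance=$566.50 total_interest=$66.50
After 3 (year_end (apply 10% annual interest)): balance=$623.15 total_interest=$123.15
After 4 (deposit($100)): balance=$723.15 total_interest=$123.15
After 5 (year_end (apply 10% annual interest)): balance=$795.46 total_interest=$195.46
After 6 (deposit($200)): balance=$995.46 total_interest=$195.46
After 7 (deposit($50)): balance=$1045.46 total_interest=$195.46

Answer: 1045.46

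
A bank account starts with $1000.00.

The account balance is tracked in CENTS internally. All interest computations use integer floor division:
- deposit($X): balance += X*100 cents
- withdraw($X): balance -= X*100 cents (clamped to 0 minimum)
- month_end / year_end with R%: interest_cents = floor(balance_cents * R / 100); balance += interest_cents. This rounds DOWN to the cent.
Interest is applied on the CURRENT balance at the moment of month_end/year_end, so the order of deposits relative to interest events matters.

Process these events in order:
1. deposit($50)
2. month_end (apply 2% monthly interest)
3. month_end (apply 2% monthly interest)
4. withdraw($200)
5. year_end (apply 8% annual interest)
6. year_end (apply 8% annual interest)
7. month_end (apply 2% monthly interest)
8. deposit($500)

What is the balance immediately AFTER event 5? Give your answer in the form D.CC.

Answer: 963.81

Derivation:
After 1 (deposit($50)): balance=$1050.00 total_interest=$0.00
After 2 (month_end (apply 2% monthly interest)): balance=$1071.00 total_interest=$21.00
After 3 (month_end (apply 2% monthly interest)): balance=$1092.42 total_interest=$42.42
After 4 (withdraw($200)): balance=$892.42 total_interest=$42.42
After 5 (year_end (apply 8% annual interest)): balance=$963.81 total_interest=$113.81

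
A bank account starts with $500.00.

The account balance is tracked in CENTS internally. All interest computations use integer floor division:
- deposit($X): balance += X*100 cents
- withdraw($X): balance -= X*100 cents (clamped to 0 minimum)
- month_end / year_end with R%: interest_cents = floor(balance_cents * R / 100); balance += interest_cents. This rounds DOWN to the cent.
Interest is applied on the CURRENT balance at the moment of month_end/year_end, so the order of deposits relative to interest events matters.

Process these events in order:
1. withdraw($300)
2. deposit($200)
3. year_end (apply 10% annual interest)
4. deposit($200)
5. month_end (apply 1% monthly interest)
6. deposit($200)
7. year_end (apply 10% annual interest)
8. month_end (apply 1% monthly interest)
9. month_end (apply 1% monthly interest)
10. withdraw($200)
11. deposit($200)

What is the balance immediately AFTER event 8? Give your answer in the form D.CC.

Answer: 940.35

Derivation:
After 1 (withdraw($300)): balance=$200.00 total_interest=$0.00
After 2 (deposit($200)): balance=$400.00 total_interest=$0.00
After 3 (year_end (apply 10% annual interest)): balance=$440.00 total_interest=$40.00
After 4 (deposit($200)): balance=$640.00 total_interest=$40.00
After 5 (month_end (apply 1% monthly interest)): balance=$646.40 total_interest=$46.40
After 6 (deposit($200)): balance=$846.40 total_interest=$46.40
After 7 (year_end (apply 10% annual interest)): balance=$931.04 total_interest=$131.04
After 8 (month_end (apply 1% monthly interest)): balance=$940.35 total_interest=$140.35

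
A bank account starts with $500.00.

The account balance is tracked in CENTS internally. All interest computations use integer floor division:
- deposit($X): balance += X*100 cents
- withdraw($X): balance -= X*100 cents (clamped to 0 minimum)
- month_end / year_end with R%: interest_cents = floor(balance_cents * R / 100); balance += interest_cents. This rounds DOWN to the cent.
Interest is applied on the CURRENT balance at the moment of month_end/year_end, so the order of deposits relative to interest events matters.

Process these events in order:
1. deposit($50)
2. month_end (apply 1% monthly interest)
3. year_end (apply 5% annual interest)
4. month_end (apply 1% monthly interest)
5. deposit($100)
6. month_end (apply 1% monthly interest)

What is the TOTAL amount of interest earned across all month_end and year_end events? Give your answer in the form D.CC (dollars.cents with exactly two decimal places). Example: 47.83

Answer: 45.99

Derivation:
After 1 (deposit($50)): balance=$550.00 total_interest=$0.00
After 2 (month_end (apply 1% monthly interest)): balance=$555.50 total_interest=$5.50
After 3 (year_end (apply 5% annual interest)): balance=$583.27 total_interest=$33.27
After 4 (month_end (apply 1% monthly interest)): balance=$589.10 total_interest=$39.10
After 5 (deposit($100)): balance=$689.10 total_interest=$39.10
After 6 (month_end (apply 1% monthly interest)): balance=$695.99 total_interest=$45.99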